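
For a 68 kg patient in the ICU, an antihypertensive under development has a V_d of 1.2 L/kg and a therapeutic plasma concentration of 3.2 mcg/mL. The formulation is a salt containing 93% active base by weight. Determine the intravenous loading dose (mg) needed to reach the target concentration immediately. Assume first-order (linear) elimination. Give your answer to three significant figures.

281 mg

Total Vd = 1.2 × 68 = 81.60 L
The loading dose fills Vd to the target concentration.
LD = Vd × C / S = 81.60 × 3.200 / 0.93 = 280.8 mg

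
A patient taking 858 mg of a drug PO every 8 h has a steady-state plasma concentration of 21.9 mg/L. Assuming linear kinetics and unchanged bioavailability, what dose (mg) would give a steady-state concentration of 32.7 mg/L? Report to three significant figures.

1280 mg

With linear kinetics, Css is proportional to dose rate (D/τ) at fixed clearance.
D₂ = D₁ × (Css,target / Css,current) = 858 × 32.7/21.9 = 1281 mg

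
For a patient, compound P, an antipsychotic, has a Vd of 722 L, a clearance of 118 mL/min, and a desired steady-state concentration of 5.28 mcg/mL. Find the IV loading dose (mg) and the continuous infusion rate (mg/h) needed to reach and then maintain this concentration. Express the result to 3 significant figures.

(a) 3810 mg; (b) 37.4 mg/h

Loading dose = Vd × C = 722.0 × 5.28 = 3812 mg
CL = 118 mL/min × 60/1000 = 7.080 L/h
Maintenance: replace elimination → rate = CL × Css = 7.080 × 5.28 = 37.38 mg/h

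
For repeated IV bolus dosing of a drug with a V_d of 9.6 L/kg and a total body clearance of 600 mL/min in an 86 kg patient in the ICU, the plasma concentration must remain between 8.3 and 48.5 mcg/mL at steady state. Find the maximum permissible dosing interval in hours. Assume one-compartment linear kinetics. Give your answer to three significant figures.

Vd = 9.6 L/kg × 86 kg = 825.6 L
CL = 600 mL/min × 60/1000 = 36.00 L/h
k = CL / Vd = 36.00 / 825.6 = 0.04360 h⁻¹
Between IV bolus doses, concentration decays as C = C₀·e^(−kτ), so C_peak/C_trough = e^(kτ).
τ_max = ln(C_peak/C_trough) / k = ln(48.5/8.3) / 0.04360 = 1.765 / 0.04360 = 40.48 h

40.5 h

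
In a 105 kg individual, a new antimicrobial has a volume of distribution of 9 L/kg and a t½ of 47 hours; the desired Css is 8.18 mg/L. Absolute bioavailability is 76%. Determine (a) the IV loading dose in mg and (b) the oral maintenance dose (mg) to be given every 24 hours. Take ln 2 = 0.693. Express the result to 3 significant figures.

Vd(total) = 105 kg × 9 L/kg = 945.0 L
LD = Vd × C = 945.0 × 8.18 = 7730 mg
CL = 0.693 × Vd / t½ = 0.693 × 945.0 / 47 = 13.93 L/h
D = CL × Css × τ / F = 13.93 × 8.18 × 24 / 0.76 = 3598 mg

(a) 7730 mg; (b) 3600 mg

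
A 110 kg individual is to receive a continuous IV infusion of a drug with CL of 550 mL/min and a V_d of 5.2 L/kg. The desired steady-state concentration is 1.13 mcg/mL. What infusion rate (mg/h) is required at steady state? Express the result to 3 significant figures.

CL = 550 mL/min = 550 × 0.06 = 33.00 L/h
R₀ = 33.00 × 1.13 = 37.29 mg/h

37.3 mg/h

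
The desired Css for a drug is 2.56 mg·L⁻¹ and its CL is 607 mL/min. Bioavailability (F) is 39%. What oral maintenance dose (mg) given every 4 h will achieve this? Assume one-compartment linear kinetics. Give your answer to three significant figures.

Convert clearance: 607 mL/min × 60 min/h ÷ 1000 mL/L = 36.42 L/h
D = CL × Css × τ / F = 36.42 × 2.56 × 4 / 0.39 = 956.3 mg

956 mg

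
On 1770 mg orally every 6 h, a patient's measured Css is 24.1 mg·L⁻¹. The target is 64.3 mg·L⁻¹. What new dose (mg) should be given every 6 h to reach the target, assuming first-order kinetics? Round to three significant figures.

4720 mg

With linear kinetics, Css is proportional to dose rate (D/τ) at fixed clearance.
D₂ = D₁ × (Css,target / Css,current) = 1770 × 64.3/24.1 = 4722 mg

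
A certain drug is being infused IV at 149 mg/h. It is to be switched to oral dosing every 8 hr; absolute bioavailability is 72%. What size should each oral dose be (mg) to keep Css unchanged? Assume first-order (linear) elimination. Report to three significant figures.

To maintain the same Css, the systemic dosing rate must be unchanged: F·D/τ = infusion rate.
D = rate × τ / F = 149 × 8 / 0.72 = 1656 mg

1660 mg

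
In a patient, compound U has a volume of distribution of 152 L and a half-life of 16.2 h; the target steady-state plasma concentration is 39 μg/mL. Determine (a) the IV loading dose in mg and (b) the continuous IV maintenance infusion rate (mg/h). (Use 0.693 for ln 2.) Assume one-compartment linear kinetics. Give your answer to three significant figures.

LD = Vd × C = 152.0 × 39 = 5928 mg
CL = 0.693 × Vd / t½ = 0.693 × 152.0 / 16.2 = 6.502 L/h
Infusion rate = CL × Css = 6.502 × 39 = 253.6 mg/h

(a) 5930 mg; (b) 254 mg/h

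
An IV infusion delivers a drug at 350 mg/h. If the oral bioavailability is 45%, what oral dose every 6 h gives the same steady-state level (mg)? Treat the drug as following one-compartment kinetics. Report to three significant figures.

4670 mg

To maintain the same Css, the systemic dosing rate must be unchanged: F·D/τ = infusion rate.
D = rate × τ / F = 350 × 6 / 0.45 = 4667 mg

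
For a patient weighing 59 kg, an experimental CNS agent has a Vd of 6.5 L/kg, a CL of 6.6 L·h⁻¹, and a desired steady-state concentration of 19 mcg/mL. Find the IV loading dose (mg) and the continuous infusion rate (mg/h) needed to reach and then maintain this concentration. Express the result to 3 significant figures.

(a) 7290 mg; (b) 125 mg/h

Vd = 6.5 L/kg × 59 kg = 383.5 L
Loading: fill Vd to C_target → 383.5 L × 19 mg/L = 7287 mg
Maintenance: replace elimination → rate = CL × Css = 6.600 × 19 = 125.4 mg/h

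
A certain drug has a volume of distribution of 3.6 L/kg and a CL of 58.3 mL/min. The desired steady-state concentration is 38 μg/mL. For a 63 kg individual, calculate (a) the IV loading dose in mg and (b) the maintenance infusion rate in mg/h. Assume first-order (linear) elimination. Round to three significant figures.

(a) 8620 mg; (b) 133 mg/h

Vd(total) = 63 kg × 3.6 L/kg = 226.8 L
LD = Vd · C_target = 226.8 × 38 = 8618 mg
CL = 58.3 mL/min = 58.3 × 0.06 = 3.498 L/h
Infusion rate = 3.498 L/h × 38 mg/L = 132.9 mg/h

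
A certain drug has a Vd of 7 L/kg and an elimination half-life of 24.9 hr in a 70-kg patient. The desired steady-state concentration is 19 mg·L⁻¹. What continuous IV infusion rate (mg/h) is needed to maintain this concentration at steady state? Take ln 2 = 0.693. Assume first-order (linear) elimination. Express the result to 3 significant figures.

Vd(total) = 70 kg × 7 L/kg = 490.0 L
k = 0.693/24.9 = 0.02783 h⁻¹, so CL = k·Vd = 0.02783 × 490.0 = 13.64 L/h
Infusion rate = CL × Css = 13.64 × 19 = 259.2 mg/h

259 mg/h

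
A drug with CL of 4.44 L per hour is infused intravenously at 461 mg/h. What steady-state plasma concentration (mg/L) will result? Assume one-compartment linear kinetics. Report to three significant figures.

Css = rate / CL = 461 / 4.440 = 103.8 mg/L

104 mg/L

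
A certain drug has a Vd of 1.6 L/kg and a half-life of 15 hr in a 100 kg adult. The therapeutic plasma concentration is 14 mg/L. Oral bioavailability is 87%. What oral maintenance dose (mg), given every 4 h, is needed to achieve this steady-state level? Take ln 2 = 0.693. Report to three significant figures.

Vd(total) = 100 kg × 1.6 L/kg = 160.0 L
CL = ln 2 · Vd / t½ = 0.693 × 160.0 / 15 = 7.392 L/h
D = CL × Css × τ / F = 7.392 × 14 × 4 / 0.87 = 475.8 mg

476 mg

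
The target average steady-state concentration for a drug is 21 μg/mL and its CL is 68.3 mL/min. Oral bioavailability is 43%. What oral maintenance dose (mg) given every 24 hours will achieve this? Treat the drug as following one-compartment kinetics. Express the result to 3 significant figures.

4800 mg

Convert clearance: 68.3 mL/min × 60 min/h ÷ 1000 mL/L = 4.098 L/h
At steady state, dose per interval replaces the amount cleared in that interval: F·D/τ = CL·Css.
D = CL × Css × τ / F = 4.098 × 21 × 24 / 0.43 = 4803 mg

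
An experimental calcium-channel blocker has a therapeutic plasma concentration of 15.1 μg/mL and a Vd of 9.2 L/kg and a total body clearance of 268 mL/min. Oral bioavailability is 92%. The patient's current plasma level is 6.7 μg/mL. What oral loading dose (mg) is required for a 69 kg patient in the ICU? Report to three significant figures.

5800 mg

Total Vd = 9.2 × 69 = 634.8 L
Concentration deficit ΔC = 15.1 − 6.7 = 8.400 mg/L
LD = Vd × ΔC / F = 634.8 × 8.400 / 0.92 = 5796 mg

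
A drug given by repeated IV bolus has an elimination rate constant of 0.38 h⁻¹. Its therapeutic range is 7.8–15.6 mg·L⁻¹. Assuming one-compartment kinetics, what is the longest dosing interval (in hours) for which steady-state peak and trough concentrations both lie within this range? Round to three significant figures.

Between IV bolus doses, concentration decays as C = C₀·e^(−kτ), so C_peak/C_trough = e^(kτ).
τ_max = ln(C_peak/C_trough) / k = ln(15.6/7.8) / 0.3800 = 0.6931 / 0.3800 = 1.824 h

1.82 h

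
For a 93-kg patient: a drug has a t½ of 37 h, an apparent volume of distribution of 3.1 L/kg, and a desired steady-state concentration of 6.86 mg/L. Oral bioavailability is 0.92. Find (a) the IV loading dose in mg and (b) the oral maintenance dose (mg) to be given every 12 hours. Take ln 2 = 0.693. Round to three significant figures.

Vd = 3.1 L/kg × 93 kg = 288.3 L
LD = Vd × C = 288.3 × 6.86 = 1978 mg
CL = 0.693 × Vd / t½ = 0.693 × 288.3 / 37 = 5.400 L/h
D = CL × Css × τ / F = 5.400 × 6.86 × 12 / 0.92 = 483.2 mg

(a) 1980 mg; (b) 483 mg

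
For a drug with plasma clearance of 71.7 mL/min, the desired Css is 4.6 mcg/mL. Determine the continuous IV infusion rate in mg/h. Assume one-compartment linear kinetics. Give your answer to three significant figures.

CL = 71.7 mL/min = 71.7 × 0.06 = 4.302 L/h
At steady state, infusion rate equals elimination rate: rate in = CL × Css.
R₀ = 4.302 × 4.6 = 19.79 mg/h

19.8 mg/h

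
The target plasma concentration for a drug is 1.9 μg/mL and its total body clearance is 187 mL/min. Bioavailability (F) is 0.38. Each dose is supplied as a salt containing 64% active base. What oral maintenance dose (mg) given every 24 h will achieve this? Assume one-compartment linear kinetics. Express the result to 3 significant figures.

CL = 187 mL/min = 187 × 0.06 = 11.22 L/h
D = CL × Css × τ / F / S = 11.22 × 1.9 × 24 / 0.38 / 0.64 = 2104 mg

2100 mg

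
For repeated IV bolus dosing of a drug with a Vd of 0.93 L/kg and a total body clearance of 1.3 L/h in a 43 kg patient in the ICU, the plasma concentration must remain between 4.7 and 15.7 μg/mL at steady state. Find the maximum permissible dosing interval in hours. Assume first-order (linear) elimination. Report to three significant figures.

37.1 h

Total Vd = 0.93 × 43 = 39.99 L
k = CL / Vd = 1.300 / 39.99 = 0.03251 h⁻¹
Between IV bolus doses, concentration decays as C = C₀·e^(−kτ), so C_peak/C_trough = e^(kτ).
τ_max = ln(C_peak/C_trough) / k = ln(15.7/4.7) / 0.03251 = 1.206 / 0.03251 = 37.10 h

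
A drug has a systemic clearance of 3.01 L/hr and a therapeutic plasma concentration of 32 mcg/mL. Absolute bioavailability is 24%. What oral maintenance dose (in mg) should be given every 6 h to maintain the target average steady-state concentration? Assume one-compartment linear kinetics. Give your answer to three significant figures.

D = CL × Css × τ / F = 3.010 × 32 × 6 / 0.24 = 2408 mg

2410 mg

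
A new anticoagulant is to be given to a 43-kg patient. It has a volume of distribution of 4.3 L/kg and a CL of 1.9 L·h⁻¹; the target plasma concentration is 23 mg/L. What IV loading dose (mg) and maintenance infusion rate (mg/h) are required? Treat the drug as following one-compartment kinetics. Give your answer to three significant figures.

Vd = 4.3 L/kg × 43 kg = 184.9 L
LD = Vd · C_target = 184.9 × 23 = 4253 mg
Maintenance: replace elimination → rate = CL × Css = 1.900 × 23 = 43.70 mg/h

(a) 4250 mg; (b) 43.7 mg/h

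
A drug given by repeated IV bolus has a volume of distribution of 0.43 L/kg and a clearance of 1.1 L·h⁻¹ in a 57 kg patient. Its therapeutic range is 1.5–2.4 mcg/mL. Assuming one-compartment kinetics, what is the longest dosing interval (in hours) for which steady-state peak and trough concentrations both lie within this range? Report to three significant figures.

10.5 h

Vd = 0.43 L/kg × 57 kg = 24.51 L
k = CL / Vd = 1.100 / 24.51 = 0.04488 h⁻¹
Between IV bolus doses, concentration decays as C = C₀·e^(−kτ), so C_peak/C_trough = e^(kτ).
τ_max = ln(C_peak/C_trough) / k = ln(2.4/1.5) / 0.04488 = 0.4700 / 0.04488 = 10.47 h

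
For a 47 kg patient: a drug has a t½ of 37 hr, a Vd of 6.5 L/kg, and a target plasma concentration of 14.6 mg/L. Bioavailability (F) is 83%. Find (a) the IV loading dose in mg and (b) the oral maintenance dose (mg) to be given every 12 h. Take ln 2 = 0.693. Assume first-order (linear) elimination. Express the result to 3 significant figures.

(a) 4460 mg; (b) 1210 mg

Vd = 6.5 L/kg × 47 kg = 305.5 L
LD = Vd × C = 305.5 × 14.6 = 4460 mg
CL = 0.693 × Vd / t½ = 0.693 × 305.5 / 37 = 5.722 L/h
D = CL × Css × τ / F = 5.722 × 14.6 × 12 / 0.83 = 1208 mg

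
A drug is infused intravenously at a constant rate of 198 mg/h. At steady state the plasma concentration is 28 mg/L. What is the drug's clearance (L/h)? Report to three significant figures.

At steady state, infusion rate = CL × Css, so CL = rate / Css.
CL = 198 / 28 = 7.071 L/h

7.07 L/h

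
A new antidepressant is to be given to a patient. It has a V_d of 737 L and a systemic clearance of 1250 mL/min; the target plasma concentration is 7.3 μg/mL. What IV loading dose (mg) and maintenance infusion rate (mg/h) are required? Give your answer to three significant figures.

LD = Vd · C_target = 737.0 × 7.3 = 5380 mg
CL = 1250 mL/min × 60/1000 = 75.00 L/h
Maintenance: replace elimination → rate = CL × Css = 75.00 × 7.3 = 547.5 mg/h

(a) 5380 mg; (b) 548 mg/h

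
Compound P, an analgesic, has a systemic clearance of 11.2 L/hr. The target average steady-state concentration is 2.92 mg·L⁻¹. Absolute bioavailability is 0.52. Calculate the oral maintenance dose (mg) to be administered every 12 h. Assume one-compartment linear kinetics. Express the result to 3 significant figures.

D = CL × Css × τ / F = 11.20 × 2.92 × 12 / 0.52 = 754.7 mg

755 mg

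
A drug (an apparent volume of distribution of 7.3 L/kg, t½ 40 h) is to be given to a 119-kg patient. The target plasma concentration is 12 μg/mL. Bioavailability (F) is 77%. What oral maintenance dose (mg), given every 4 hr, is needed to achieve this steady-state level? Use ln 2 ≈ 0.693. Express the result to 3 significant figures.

Vd = 7.3 L/kg × 119 kg = 868.7 L
k = 0.693/40 = 0.01733 h⁻¹, so CL = k·Vd = 0.01733 × 868.7 = 15.05 L/h
D = CL × Css × τ / F = 15.05 × 12 × 4 / 0.77 = 938.2 mg

938 mg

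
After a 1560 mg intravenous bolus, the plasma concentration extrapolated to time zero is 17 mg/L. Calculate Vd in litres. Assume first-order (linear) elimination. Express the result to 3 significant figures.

Immediately after an IV bolus, C₀ = Dose / Vd, so Vd = Dose / C₀.
Vd = 1560 / 17 = 91.76 L

91.8 L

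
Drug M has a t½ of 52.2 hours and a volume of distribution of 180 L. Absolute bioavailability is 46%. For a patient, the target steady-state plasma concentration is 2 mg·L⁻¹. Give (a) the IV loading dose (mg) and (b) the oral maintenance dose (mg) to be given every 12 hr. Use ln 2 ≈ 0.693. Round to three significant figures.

(a) 360 mg; (b) 125 mg

LD = Vd × C = 180.0 × 2 = 360.0 mg
CL = 0.693 × Vd / t½ = 0.693 × 180.0 / 52.2 = 2.390 L/h
D = CL × Css × τ / F = 2.390 × 2 × 12 / 0.46 = 124.7 mg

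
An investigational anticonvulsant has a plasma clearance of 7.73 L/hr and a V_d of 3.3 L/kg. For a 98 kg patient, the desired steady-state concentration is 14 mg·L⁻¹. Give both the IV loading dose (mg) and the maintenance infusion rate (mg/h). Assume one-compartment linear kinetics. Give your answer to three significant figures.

(a) 4530 mg; (b) 108 mg/h

Total Vd = 3.3 × 98 = 323.4 L
Loading: fill Vd to C_target → 323.4 L × 14 mg/L = 4528 mg
Maintenance: replace elimination → rate = CL × Css = 7.730 × 14 = 108.2 mg/h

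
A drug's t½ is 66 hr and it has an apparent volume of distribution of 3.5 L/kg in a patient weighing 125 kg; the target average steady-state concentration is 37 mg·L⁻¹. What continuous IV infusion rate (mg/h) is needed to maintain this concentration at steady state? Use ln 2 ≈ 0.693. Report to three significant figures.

Vd(total) = 125 kg × 3.5 L/kg = 437.5 L
CL = ln 2 · Vd / t½ = 0.693 × 437.5 / 66 = 4.594 L/h
Infusion rate = CL × Css = 4.594 × 37 = 170.0 mg/h

170 mg/h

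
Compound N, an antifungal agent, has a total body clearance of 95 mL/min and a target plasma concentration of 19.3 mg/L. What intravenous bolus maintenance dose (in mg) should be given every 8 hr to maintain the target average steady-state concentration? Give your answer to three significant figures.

880 mg

Convert clearance: 95 mL/min × 60 min/h ÷ 1000 mL/L = 5.700 L/h
D = CL × Css × τ = 5.700 × 19.3 × 8 = 880.1 mg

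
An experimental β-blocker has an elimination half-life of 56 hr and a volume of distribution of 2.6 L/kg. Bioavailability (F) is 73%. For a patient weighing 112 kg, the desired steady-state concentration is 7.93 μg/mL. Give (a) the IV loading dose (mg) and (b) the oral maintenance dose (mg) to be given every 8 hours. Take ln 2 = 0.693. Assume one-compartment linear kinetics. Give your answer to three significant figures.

(a) 2310 mg; (b) 313 mg

Vd = 2.6 L/kg × 112 kg = 291.2 L
LD = Vd × C = 291.2 × 7.93 = 2309 mg
CL = 0.693 × Vd / t½ = 0.693 × 291.2 / 56 = 3.604 L/h
D = CL × Css × τ / F = 3.604 × 7.93 × 8 / 0.73 = 313.2 mg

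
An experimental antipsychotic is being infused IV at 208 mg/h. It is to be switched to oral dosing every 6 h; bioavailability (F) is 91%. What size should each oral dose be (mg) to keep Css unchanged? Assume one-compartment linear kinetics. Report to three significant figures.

To maintain the same Css, the systemic dosing rate must be unchanged: F·D/τ = infusion rate.
D = rate × τ / F = 208 × 6 / 0.91 = 1371 mg

1370 mg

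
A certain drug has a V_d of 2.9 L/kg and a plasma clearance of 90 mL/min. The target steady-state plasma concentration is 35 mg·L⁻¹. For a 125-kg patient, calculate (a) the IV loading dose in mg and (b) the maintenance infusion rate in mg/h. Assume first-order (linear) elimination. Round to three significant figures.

(a) 12700 mg; (b) 189 mg/h

Vd = 2.9 L/kg × 125 kg = 362.5 L
LD = Vd · C_target = 362.5 × 35 = 12690 mg
Convert clearance: 90 mL/min × 60 min/h ÷ 1000 mL/L = 5.400 L/h
Maintenance infusion rate = CL × Css = 5.400 × 35 = 189.0 mg/h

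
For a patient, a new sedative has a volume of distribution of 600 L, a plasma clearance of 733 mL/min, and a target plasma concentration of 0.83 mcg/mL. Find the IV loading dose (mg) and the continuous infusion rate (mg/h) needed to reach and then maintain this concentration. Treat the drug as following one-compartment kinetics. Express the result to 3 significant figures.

LD = Vd · C_target = 600.0 × 0.83 = 498.0 mg
CL = 733 mL/min × 60/1000 = 43.98 L/h
Maintenance: replace elimination → rate = CL × Css = 43.98 × 0.83 = 36.50 mg/h

(a) 498 mg; (b) 36.5 mg/h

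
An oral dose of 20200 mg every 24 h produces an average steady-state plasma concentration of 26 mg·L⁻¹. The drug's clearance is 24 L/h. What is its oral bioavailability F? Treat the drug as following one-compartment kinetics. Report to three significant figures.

F·D/τ = CL·Css at steady state → F = CL·Css·τ / D.
F = 24 × 26 × 24 / 20200 = 0.741

0.741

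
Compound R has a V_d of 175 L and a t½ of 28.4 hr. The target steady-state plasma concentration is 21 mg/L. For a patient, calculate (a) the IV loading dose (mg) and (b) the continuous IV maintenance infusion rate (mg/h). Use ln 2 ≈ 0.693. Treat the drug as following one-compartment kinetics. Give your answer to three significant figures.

(a) 3680 mg; (b) 89.7 mg/h

LD = Vd × C = 175.0 × 21 = 3675 mg
CL = 0.693 × Vd / t½ = 0.693 × 175.0 / 28.4 = 4.270 L/h
Infusion rate = CL × Css = 4.270 × 21 = 89.67 mg/h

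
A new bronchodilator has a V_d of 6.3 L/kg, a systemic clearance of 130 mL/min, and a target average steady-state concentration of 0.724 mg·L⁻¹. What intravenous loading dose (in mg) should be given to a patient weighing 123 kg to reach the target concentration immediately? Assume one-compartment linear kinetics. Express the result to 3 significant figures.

Vd(total) = 123 kg × 6.3 L/kg = 774.9 L
LD = Vd × C = 774.9 × 0.7240 = 561.0 mg

561 mg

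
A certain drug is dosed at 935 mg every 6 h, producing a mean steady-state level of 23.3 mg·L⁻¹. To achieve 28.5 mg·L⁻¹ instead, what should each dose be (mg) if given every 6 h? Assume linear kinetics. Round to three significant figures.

1140 mg

With linear kinetics, Css is proportional to dose rate (D/τ) at fixed clearance.
D₂ = D₁ × (Css,target / Css,current) = 935 × 28.5/23.3 = 1144 mg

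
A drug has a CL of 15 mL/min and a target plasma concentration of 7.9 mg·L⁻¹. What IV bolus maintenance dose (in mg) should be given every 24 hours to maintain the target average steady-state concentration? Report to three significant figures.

CL = 15 mL/min = 15 × 0.06 = 0.9000 L/h
D = CL × Css × τ = 0.9000 × 7.9 × 24 = 170.6 mg

171 mg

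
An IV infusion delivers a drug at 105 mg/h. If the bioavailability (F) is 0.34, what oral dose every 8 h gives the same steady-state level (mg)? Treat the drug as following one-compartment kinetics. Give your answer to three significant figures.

To maintain the same Css, the systemic dosing rate must be unchanged: F·D/τ = infusion rate.
D = rate × τ / F = 105 × 8 / 0.34 = 2471 mg

2470 mg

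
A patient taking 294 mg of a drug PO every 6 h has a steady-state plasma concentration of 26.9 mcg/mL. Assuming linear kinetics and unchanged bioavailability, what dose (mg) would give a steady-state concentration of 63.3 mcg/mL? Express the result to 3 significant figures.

692 mg

For first-order elimination, Css ∝ F·D/(CL·τ); F and CL are unchanged, so Css ∝ D/τ.
D₂ = D₁ × (Css,target / Css,current) = 294 × 63.3/26.9 = 691.8 mg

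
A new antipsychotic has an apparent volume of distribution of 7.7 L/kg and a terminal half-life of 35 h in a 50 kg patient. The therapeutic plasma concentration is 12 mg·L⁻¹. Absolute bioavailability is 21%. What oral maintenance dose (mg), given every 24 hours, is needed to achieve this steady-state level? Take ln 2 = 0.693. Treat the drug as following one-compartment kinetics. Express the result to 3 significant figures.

Total Vd = 7.7 × 50 = 385.0 L
CL = ln 2 · Vd / t½ = 0.693 × 385.0 / 35 = 7.623 L/h
D = CL × Css × τ / F = 7.623 × 12 × 24 / 0.21 = 10450 mg

10500 mg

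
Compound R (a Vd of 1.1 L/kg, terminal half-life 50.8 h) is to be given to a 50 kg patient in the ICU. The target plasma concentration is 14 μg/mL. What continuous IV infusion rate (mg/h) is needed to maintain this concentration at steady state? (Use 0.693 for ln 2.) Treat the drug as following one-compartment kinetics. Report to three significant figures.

Total Vd = 1.1 × 50 = 55.00 L
CL = 0.693 × Vd / t½ = 0.693 × 55.00 / 50.8 = 0.7503 L/h
Infusion rate = CL × Css = 0.7503 × 14 = 10.50 mg/h

10.5 mg/h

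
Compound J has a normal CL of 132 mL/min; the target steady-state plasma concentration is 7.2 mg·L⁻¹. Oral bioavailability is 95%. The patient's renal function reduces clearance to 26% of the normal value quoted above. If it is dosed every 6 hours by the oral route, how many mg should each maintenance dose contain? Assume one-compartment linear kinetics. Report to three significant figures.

93.6 mg

Convert clearance: 132 mL/min × 60 min/h ÷ 1000 mL/L = 7.920 L/h
Patient clearance = 0.26 × 7.920 = 2.059 L/h
D = CL × Css × τ / F = 2.059 × 7.2 × 6 / 0.95 = 93.63 mg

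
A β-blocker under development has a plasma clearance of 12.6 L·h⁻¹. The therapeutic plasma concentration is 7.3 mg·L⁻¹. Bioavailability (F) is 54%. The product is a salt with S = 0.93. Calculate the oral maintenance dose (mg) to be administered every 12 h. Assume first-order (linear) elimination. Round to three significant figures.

D = CL × Css × τ / F / S = 12.60 × 7.3 × 12 / 0.54 / 0.93 = 2198 mg

2200 mg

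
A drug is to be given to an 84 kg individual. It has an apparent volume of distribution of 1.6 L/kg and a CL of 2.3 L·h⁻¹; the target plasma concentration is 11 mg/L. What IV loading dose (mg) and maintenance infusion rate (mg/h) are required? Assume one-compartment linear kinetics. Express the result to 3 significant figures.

Total Vd = 1.6 × 84 = 134.4 L
LD = Vd · C_target = 134.4 × 11 = 1478 mg
Maintenance infusion rate = CL × Css = 2.300 × 11 = 25.30 mg/h

(a) 1480 mg; (b) 25.3 mg/h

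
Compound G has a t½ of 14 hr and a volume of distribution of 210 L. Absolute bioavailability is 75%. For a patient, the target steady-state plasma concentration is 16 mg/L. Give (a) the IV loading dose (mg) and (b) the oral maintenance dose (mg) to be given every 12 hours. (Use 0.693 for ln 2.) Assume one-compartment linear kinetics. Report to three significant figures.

LD = Vd × C = 210.0 × 16 = 3360 mg
CL = 0.693 × Vd / t½ = 0.693 × 210.0 / 14 = 10.40 L/h
D = CL × Css × τ / F = 10.40 × 16 × 12 / 0.75 = 2662 mg

(a) 3360 mg; (b) 2660 mg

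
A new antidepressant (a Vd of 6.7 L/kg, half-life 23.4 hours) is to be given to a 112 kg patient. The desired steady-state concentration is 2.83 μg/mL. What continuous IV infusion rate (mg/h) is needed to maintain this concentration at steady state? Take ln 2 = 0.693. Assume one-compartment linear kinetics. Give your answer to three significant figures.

62.9 mg/h

Total Vd = 6.7 × 112 = 750.4 L
CL = ln 2 · Vd / t½ = 0.693 × 750.4 / 23.4 = 22.22 L/h
Infusion rate = CL × Css = 22.22 × 2.83 = 62.88 mg/h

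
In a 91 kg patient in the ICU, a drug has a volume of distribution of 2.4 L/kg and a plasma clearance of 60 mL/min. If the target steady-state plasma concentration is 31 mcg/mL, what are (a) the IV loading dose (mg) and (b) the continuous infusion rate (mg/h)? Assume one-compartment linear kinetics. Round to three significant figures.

(a) 6770 mg; (b) 112 mg/h

Vd = 2.4 L/kg × 91 kg = 218.4 L
Loading: fill Vd to C_target → 218.4 L × 31 mg/L = 6770 mg
CL = 60 mL/min × 60/1000 = 3.600 L/h
Maintenance infusion rate = CL × Css = 3.600 × 31 = 111.6 mg/h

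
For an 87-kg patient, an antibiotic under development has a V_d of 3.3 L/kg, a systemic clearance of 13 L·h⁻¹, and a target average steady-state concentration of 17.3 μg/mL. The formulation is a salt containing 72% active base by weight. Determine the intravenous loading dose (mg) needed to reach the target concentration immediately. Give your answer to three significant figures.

6900 mg

Total Vd = 3.3 × 87 = 287.1 L
LD = Vd × C / S = 287.1 × 17.30 / 0.72 = 6898 mg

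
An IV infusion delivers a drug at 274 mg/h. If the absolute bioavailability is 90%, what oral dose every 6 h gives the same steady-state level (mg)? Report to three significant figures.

1830 mg

To maintain the same Css, the systemic dosing rate must be unchanged: F·D/τ = infusion rate.
D = rate × τ / F = 274 × 6 / 0.9 = 1827 mg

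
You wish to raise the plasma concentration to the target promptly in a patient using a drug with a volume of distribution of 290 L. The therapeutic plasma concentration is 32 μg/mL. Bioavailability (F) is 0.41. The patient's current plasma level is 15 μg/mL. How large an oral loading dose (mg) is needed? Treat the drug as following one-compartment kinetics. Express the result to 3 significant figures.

12000 mg

Concentration deficit ΔC = 32 − 15 = 17.00 mg/L
LD = Vd × ΔC / F = 290.0 × 17.00 / 0.41 = 12020 mg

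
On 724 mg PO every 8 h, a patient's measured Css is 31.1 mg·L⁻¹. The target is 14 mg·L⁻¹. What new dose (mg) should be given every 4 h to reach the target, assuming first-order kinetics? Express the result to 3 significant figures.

163 mg

For first-order elimination, Css ∝ F·D/(CL·τ); F and CL are unchanged, so Css ∝ D/τ.
D₂ = D₁ × (Css,target / Css,current) × (τ₂/τ₁) = 724 × (14/31.1) × (4/8) = 163.0 mg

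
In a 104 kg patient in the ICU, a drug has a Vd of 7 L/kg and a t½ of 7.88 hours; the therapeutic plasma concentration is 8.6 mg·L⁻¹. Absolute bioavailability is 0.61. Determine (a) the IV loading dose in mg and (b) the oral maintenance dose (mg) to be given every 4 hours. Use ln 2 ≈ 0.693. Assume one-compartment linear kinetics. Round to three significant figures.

Vd(total) = 104 kg × 7 L/kg = 728.0 L
LD = Vd × C = 728.0 × 8.6 = 6261 mg
CL = 0.693 × Vd / t½ = 0.693 × 728.0 / 7.88 = 64.02 L/h
D = CL × Css × τ / F = 64.02 × 8.6 × 4 / 0.61 = 3610 mg

(a) 6260 mg; (b) 3610 mg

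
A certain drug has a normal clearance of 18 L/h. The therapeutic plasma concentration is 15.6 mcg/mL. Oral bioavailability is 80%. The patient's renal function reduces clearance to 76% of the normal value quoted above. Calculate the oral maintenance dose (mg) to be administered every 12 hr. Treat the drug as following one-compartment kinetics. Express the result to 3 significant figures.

Patient clearance = 0.76 × 18.00 = 13.68 L/h
D = CL × Css × τ / F = 13.68 × 15.6 × 12 / 0.8 = 3201 mg

3200 mg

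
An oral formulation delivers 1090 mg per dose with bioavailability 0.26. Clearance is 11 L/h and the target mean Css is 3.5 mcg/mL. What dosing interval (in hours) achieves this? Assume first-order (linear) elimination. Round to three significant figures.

7.36 h

F·D/τ = CL·Css → τ = F·D / (CL·Css).
τ = 0.26 × 1090 / (11 × 3.5) = 7.361 h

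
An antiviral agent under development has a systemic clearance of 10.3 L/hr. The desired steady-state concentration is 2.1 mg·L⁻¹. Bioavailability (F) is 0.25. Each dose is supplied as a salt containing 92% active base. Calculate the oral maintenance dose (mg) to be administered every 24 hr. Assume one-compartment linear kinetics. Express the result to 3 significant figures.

2260 mg

At steady state, dose per interval replaces the amount cleared in that interval: F·S·D/τ = CL·Css.
D = CL × Css × τ / F / S = 10.30 × 2.1 × 24 / 0.25 / 0.92 = 2257 mg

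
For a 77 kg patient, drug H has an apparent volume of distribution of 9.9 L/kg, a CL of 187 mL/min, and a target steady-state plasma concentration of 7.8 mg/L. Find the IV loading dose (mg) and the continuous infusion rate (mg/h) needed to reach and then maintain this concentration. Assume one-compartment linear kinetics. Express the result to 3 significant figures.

Vd = 9.9 L/kg × 77 kg = 762.3 L
LD = Vd · C_target = 762.3 × 7.8 = 5946 mg
Convert clearance: 187 mL/min × 60 min/h ÷ 1000 mL/L = 11.22 L/h
Infusion rate = 11.22 L/h × 7.8 mg/L = 87.52 mg/h

(a) 5950 mg; (b) 87.5 mg/h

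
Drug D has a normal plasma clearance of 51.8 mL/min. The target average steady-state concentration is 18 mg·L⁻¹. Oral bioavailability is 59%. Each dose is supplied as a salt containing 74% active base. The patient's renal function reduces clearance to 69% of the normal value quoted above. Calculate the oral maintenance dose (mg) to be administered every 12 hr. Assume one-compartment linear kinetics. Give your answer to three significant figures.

CL = 51.8 mL/min = 51.8 × 0.06 = 3.108 L/h
Patient clearance = 0.69 × 3.108 = 2.145 L/h
D = CL × Css × τ / F / S = 2.145 × 18 × 12 / 0.59 / 0.74 = 1061 mg

1060 mg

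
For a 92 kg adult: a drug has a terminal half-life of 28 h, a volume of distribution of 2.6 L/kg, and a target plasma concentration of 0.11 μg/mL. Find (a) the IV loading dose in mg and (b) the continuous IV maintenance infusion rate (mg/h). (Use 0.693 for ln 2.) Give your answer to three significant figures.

(a) 26.3 mg; (b) 0.651 mg/h

Total Vd = 2.6 × 92 = 239.2 L
LD = Vd × C = 239.2 × 0.11 = 26.31 mg
CL = 0.693 × Vd / t½ = 0.693 × 239.2 / 28 = 5.920 L/h
Infusion rate = CL × Css = 5.920 × 0.11 = 0.6512 mg/h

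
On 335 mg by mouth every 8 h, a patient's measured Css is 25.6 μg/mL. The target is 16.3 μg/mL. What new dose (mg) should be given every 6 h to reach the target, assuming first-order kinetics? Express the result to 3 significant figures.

160 mg

For first-order elimination, Css ∝ F·D/(CL·τ); F and CL are unchanged, so Css ∝ D/τ.
D₂ = D₁ × (Css,target / Css,current) × (τ₂/τ₁) = 335 × (16.3/25.6) × (6/8) = 160.0 mg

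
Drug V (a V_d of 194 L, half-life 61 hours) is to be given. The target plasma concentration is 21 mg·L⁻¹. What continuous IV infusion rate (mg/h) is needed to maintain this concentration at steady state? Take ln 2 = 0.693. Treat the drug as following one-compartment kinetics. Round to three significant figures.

CL = 0.693 × Vd / t½ = 0.693 × 194.0 / 61 = 2.204 L/h
Infusion rate = CL × Css = 2.204 × 21 = 46.28 mg/h

46.3 mg/h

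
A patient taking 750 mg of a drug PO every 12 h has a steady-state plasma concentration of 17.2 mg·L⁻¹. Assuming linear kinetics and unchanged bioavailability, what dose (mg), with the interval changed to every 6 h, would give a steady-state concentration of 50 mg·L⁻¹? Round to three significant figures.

1090 mg

With linear kinetics, Css is proportional to dose rate (D/τ) at fixed clearance.
D₂ = D₁ × (Css,target / Css,current) × (τ₂/τ₁) = 750 × (50/17.2) × (6/12) = 1090 mg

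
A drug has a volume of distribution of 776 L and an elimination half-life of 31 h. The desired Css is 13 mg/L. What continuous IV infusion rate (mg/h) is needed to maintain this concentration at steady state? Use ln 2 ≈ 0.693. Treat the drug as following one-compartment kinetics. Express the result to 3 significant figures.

CL = ln 2 · Vd / t½ = 0.693 × 776.0 / 31 = 17.35 L/h
Infusion rate = CL × Css = 17.35 × 13 = 225.6 mg/h

226 mg/h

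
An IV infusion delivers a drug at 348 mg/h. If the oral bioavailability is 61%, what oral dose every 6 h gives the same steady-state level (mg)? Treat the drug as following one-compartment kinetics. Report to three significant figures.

3420 mg

To maintain the same Css, the systemic dosing rate must be unchanged: F·D/τ = infusion rate.
D = rate × τ / F = 348 × 6 / 0.61 = 3423 mg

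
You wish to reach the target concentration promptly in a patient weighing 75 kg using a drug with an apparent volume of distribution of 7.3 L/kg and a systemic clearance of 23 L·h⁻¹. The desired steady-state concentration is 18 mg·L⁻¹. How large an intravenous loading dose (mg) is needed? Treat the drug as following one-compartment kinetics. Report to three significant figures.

9860 mg

Vd = 7.3 L/kg × 75 kg = 547.5 L
Loading dose depends on Vd (not clearance): it fills the distribution volume.
LD = Vd × C = 547.5 × 18.00 = 9855 mg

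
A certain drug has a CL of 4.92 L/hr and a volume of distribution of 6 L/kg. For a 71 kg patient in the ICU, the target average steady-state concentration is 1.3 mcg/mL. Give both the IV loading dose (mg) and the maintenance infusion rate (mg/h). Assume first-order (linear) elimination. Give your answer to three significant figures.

(a) 554 mg; (b) 6.40 mg/h

Vd(total) = 71 kg × 6 L/kg = 426.0 L
LD = Vd · C_target = 426.0 × 1.3 = 553.8 mg
Infusion rate = 4.920 L/h × 1.3 mg/L = 6.396 mg/h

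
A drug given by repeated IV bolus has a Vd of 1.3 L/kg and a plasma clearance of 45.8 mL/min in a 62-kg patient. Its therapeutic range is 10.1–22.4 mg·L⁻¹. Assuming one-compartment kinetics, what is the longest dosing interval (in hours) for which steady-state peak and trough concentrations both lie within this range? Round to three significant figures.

Vd(total) = 62 kg × 1.3 L/kg = 80.60 L
Convert clearance: 45.8 mL/min × 60 min/h ÷ 1000 mL/L = 2.748 L/h
k = CL / Vd = 2.748 / 80.60 = 0.03409 h⁻¹
Between IV bolus doses, concentration decays as C = C₀·e^(−kτ), so C_peak/C_trough = e^(kτ).
τ_max = ln(C_peak/C_trough) / k = ln(22.4/10.1) / 0.03409 = 0.7965 / 0.03409 = 23.36 h

23.4 h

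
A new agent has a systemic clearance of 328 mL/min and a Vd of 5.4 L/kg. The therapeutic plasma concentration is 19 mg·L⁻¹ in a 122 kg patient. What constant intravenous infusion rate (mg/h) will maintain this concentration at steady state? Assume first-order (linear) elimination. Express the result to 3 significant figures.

Convert clearance: 328 mL/min × 60 min/h ÷ 1000 mL/L = 19.68 L/h
At steady state, infusion rate equals elimination rate: rate in = CL × Css.
Rate = CL × Css = 19.68 × 19 = 373.9 mg/h

374 mg/h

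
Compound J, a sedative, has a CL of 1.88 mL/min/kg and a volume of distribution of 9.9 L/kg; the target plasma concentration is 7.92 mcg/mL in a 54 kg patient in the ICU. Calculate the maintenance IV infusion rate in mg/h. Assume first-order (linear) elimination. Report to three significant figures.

CL = 1.88 mL/min/kg × 54 kg = 101.5 mL/min = 101.5 × 60/1000 = 6.090 L/h
Vd does not affect the maintenance rate; only clearance governs steady-state input.
R₀ = 6.090 × 7.92 = 48.23 mg/h

48.2 mg/h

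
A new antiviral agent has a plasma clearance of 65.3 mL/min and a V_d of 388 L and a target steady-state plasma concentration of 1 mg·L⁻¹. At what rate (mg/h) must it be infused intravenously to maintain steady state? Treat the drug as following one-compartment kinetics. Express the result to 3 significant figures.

Convert clearance: 65.3 mL/min × 60 min/h ÷ 1000 mL/L = 3.918 L/h
R₀ = 3.918 × 1 = 3.918 mg/h

3.92 mg/h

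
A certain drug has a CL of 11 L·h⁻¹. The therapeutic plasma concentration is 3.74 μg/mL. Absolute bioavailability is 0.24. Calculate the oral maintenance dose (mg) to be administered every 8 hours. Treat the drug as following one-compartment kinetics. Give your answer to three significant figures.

1370 mg

D = CL × Css × τ / F = 11.00 × 3.74 × 8 / 0.24 = 1371 mg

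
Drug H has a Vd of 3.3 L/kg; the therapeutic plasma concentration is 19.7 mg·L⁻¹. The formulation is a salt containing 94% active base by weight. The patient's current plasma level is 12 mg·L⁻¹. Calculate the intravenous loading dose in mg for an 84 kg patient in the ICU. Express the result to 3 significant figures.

2270 mg

Vd = 3.3 L/kg × 84 kg = 277.2 L
The loading dose fills Vd to the target concentration.
Concentration deficit ΔC = 19.7 − 12 = 7.700 mg/L
LD = Vd × ΔC / S = 277.2 × 7.700 / 0.94 = 2271 mg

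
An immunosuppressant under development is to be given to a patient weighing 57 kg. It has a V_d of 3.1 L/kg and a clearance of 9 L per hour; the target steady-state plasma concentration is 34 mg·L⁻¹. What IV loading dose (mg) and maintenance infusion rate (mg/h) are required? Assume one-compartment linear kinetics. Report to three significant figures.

(a) 6010 mg; (b) 306 mg/h

Total Vd = 3.1 × 57 = 176.7 L
LD = Vd · C_target = 176.7 × 34 = 6008 mg
Maintenance infusion rate = CL × Css = 9.000 × 34 = 306.0 mg/h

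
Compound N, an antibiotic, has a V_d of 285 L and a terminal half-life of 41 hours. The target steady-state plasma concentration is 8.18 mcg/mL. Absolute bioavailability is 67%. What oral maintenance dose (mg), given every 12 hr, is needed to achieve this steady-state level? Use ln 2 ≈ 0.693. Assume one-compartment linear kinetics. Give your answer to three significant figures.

CL = 0.693 × Vd / t½ = 0.693 × 285.0 / 41 = 4.817 L/h
D = CL × Css × τ / F = 4.817 × 8.18 × 12 / 0.67 = 705.7 mg

706 mg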